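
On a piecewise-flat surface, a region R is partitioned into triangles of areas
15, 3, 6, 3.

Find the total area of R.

15 + 3 + 6 + 3 = 27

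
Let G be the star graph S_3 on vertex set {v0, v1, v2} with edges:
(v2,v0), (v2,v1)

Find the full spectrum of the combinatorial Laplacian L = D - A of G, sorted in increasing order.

The star S_3 is the complete bipartite graph K_{1,2} (one hub of degree 2, 2 leaves of degree 1). The Laplacian spectrum of K_{p,q} is 0, p (multiplicity q−1), q (multiplicity p−1), p+q. With p = 1, q = 2: 0 once, 1 with multiplicity 1, and 3 once. (Check: trace L = sum of degrees = 4 = 1·1 + 3.)
Laplacian eigenvalues (increasing order): [0.0, 1.0, 3.0]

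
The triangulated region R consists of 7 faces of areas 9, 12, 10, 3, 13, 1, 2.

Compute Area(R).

9 + 12 + 10 + 3 + 13 + 1 + 2 = 50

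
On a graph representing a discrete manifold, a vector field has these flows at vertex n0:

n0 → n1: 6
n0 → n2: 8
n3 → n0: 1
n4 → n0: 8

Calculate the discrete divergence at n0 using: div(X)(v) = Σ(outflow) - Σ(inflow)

Divergence = sum of outgoing flows = 6 + 8 + (-1) + (-8) = 5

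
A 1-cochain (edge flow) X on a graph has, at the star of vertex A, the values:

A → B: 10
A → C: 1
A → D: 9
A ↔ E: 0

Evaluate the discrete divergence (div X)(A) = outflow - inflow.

Divergence = sum of outgoing flows = 10 + 1 + 9 + 0 = 20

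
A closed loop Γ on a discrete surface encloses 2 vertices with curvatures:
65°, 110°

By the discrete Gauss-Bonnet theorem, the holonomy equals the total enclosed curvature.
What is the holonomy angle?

Holonomy = total enclosed curvature = 65° + 110° = 175°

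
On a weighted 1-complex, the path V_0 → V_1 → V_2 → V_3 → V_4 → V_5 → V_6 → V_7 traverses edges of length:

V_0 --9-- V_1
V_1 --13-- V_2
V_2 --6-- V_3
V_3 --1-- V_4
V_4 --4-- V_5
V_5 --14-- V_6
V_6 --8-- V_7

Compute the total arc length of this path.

Arc length = 9 + 13 + 6 + 1 + 4 + 14 + 8 = 55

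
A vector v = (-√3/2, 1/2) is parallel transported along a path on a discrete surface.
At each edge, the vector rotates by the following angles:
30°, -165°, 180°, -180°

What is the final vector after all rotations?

Total rotation: 30° + (-165°) + 180° + (-180°) = -135°. Final vector: (0.9659, 0.2588)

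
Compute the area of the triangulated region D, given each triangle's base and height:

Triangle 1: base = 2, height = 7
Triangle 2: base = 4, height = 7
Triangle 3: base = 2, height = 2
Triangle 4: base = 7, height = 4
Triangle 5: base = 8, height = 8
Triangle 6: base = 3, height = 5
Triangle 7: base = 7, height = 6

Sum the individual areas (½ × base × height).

(1/2)×2×7 + (1/2)×4×7 + (1/2)×2×2 + (1/2)×7×4 + (1/2)×8×8 + (1/2)×3×5 + (1/2)×7×6 = 97.5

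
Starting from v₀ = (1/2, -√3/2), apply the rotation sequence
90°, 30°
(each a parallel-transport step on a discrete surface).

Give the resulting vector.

Total rotation: 90° + 30° = 120°. Final vector: (0.5000, 0.8660)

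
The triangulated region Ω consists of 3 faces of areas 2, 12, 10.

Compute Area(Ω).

2 + 12 + 10 = 24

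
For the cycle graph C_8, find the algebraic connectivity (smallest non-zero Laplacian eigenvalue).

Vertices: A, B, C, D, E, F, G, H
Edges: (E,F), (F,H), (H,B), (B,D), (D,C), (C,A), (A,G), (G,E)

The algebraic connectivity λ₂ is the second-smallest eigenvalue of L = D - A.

The cycle graph C_n has Laplacian eigenvalues λ_k = 2 − 2cos(2πk/n), k = 0, 1, …, n−1. Here n = 8:
k=0: 2 − 2cos(0) = 0.0; k=1: 2 − 2cos(π/4) = 0.5858; k=2: 2 − 2cos(π/2) = 2.0; k=3: 2 − 2cos(3π/4) = 3.4142; k=4: 2 − 2cos(π) = 4.0; k=5: 2 − 2cos(5π/4) = 3.4142; k=6: 2 − 2cos(3π/2) = 2.0; k=7: 2 − 2cos(7π/4) = 0.5858.
Laplacian eigenvalues: [0.0, 0.5858, 0.5858, 2.0, 2.0, 3.4142, 3.4142, 4.0]. Algebraic connectivity (smallest non-zero eigenvalue) = 0.5858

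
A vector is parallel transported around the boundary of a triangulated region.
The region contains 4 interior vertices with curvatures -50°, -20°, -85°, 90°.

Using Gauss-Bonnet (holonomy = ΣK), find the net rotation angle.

Holonomy = total enclosed curvature = (-50°) + (-20°) + (-85°) + 90° = -65°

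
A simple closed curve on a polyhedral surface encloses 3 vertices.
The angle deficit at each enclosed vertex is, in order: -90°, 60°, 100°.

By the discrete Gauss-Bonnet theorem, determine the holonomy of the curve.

Holonomy = total enclosed curvature = (-90°) + 60° + 100° = 70°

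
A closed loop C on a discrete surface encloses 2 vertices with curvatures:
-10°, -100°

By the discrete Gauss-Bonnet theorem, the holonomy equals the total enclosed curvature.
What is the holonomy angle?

Holonomy = total enclosed curvature = (-10°) + (-100°) = -110°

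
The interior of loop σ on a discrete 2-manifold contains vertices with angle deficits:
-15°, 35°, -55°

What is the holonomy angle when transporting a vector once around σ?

Holonomy = total enclosed curvature = (-15°) + 35° + (-55°) = -35°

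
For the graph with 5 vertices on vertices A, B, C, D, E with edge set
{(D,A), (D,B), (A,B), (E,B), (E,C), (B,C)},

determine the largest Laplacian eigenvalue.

Degrees: deg(A) = 2, deg(B) = 4, deg(C) = 2, deg(D) = 2, deg(E) = 2.
L = D − A with rows/columns ordered (A, B, C, D, E):
  [ 2, -1,  0, -1,  0]
  [-1,  4, -1, -1, -1]
  [ 0, -1,  2,  0, -1]
  [-1, -1,  0,  2,  0]
  [ 0, -1, -1,  0,  2]
Characteristic polynomial: det(λI − L) = λ(λ − 1)(λ − 3)²(λ − 5).
Roots: λ = 0; (λ − 1) = 0 ⇒ λ = 1; (λ − 3) = 0 ⇒ λ = 3 (multiplicity 2); (λ − 5) = 0 ⇒ λ = 5.
(Check: the roots sum (with multiplicity) to 12, matching trace L = Σdeg = 2·6 = 12.)
Laplacian eigenvalues: [0.0, 1.0, 3.0, 3.0, 5.0]. Largest eigenvalue (spectral radius) = 5.0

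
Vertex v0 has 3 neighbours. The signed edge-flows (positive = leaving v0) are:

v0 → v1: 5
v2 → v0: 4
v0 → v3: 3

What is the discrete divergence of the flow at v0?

Divergence = sum of outgoing flows = 5 + (-4) + 3 = 4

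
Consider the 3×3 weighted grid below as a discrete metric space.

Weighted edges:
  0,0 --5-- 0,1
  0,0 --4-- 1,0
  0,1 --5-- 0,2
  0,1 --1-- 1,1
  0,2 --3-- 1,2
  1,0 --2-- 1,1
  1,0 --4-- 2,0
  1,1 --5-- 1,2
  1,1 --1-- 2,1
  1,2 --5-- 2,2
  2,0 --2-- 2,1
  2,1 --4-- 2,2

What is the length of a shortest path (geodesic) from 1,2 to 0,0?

Shortest path: 1,2 → 1,1 → 0,1 → 0,0, total weight = 11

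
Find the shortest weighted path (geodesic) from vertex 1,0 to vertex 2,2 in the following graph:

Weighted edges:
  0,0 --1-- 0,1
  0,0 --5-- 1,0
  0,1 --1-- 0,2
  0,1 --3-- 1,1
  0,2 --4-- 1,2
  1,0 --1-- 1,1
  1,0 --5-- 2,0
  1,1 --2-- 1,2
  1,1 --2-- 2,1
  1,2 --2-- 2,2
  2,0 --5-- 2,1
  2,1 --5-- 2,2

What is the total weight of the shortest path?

Shortest path: 1,0 → 1,1 → 1,2 → 2,2, total weight = 5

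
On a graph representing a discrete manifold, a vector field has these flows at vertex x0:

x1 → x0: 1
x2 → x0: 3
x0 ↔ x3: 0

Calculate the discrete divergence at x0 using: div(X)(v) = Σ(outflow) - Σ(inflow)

Divergence = sum of outgoing flows = (-1) + (-3) + 0 = -4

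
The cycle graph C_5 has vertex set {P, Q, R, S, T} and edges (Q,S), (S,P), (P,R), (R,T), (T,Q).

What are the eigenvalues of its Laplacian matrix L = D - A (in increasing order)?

The cycle graph C_n has Laplacian eigenvalues λ_k = 2 − 2cos(2πk/n), k = 0, 1, …, n−1. Here n = 5:
k=0: 2 − 2cos(0) = 0.0; k=1: 2 − 2cos(2π/5) = 1.382; k=2: 2 − 2cos(4π/5) = 3.618; k=3: 2 − 2cos(6π/5) = 3.618; k=4: 2 − 2cos(8π/5) = 1.382.
Laplacian eigenvalues (increasing order): [0.0, 1.382, 1.382, 3.618, 3.618]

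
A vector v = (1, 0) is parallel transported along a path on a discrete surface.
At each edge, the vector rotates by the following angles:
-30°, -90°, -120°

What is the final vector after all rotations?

Total rotation: (-30°) + (-90°) + (-120°) = -240° ≡ 120° (mod 360°). Final vector: (-0.5000, 0.8660)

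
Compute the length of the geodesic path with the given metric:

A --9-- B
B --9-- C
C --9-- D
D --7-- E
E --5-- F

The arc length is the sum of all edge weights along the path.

Arc length = 9 + 9 + 9 + 7 + 5 = 39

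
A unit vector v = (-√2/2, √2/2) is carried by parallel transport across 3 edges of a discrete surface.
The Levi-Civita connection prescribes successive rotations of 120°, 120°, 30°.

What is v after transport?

Total rotation: 120° + 120° + 30° = 270° ≡ -90° (mod 360°). Final vector: (0.7071, 0.7071)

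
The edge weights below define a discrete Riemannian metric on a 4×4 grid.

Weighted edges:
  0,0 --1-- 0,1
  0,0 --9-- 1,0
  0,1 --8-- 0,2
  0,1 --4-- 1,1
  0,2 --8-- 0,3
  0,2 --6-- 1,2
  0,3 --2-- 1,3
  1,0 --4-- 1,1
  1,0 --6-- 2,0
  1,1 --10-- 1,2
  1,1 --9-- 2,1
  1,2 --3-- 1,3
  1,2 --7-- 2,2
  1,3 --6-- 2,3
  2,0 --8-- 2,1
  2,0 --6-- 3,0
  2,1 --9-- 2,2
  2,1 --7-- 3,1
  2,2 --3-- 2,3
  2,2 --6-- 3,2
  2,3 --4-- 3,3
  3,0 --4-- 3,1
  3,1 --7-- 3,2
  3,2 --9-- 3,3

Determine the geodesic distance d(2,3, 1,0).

Shortest path: 2,3 → 1,3 → 1,2 → 1,1 → 1,0, total weight = 23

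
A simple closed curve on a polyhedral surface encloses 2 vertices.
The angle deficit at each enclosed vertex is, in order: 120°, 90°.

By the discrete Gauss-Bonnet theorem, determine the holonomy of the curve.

Holonomy = total enclosed curvature = 120° + 90° = 210°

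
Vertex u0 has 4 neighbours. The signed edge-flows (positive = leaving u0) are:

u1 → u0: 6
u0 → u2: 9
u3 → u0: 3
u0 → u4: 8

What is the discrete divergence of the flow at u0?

Divergence = sum of outgoing flows = (-6) + 9 + (-3) + 8 = 8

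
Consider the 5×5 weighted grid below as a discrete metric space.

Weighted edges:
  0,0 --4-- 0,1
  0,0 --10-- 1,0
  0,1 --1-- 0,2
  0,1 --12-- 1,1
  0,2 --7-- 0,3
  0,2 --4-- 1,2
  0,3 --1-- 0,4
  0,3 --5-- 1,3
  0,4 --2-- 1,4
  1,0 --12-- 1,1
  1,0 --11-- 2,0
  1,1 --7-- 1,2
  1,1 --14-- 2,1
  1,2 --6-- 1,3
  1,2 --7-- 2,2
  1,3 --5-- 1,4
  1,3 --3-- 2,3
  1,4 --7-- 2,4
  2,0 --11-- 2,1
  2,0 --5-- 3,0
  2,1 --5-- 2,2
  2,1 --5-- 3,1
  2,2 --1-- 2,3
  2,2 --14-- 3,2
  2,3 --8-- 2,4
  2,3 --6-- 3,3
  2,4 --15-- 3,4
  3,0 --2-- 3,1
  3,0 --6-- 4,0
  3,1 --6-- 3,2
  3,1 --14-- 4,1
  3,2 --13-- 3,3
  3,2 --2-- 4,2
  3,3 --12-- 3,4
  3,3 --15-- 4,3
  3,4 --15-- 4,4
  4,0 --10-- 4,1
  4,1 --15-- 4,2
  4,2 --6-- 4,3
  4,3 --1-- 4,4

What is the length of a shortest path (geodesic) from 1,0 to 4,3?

Shortest path: 1,0 → 2,0 → 3,0 → 3,1 → 3,2 → 4,2 → 4,3, total weight = 32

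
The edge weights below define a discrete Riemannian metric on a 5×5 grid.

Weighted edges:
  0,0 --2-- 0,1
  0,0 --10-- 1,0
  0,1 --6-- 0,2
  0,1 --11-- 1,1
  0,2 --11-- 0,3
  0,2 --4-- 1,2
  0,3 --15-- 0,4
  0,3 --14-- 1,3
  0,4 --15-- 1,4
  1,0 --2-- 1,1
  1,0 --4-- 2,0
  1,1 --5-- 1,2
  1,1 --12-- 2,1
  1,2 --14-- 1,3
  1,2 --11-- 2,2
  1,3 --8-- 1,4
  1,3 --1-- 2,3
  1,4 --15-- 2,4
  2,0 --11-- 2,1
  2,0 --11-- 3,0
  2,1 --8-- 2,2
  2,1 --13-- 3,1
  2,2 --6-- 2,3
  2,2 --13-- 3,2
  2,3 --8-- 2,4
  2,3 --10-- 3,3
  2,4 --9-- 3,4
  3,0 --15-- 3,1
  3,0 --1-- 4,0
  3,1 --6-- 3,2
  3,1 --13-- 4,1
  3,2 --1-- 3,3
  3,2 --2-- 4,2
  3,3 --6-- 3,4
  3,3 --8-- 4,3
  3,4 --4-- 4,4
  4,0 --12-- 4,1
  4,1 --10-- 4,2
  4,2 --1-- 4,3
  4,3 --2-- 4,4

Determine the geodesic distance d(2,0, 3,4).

Shortest path: 2,0 → 2,1 → 3,1 → 3,2 → 3,3 → 3,4, total weight = 37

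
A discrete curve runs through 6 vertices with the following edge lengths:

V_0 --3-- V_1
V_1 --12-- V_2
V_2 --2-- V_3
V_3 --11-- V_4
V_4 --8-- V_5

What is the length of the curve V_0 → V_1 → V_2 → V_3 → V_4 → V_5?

Arc length = 3 + 12 + 2 + 11 + 8 = 36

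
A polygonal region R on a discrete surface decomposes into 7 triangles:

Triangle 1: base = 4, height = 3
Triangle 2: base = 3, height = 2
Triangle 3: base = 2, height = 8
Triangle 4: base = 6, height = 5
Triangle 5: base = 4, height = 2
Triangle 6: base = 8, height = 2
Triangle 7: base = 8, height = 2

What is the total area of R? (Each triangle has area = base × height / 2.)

(1/2)×4×3 + (1/2)×3×2 + (1/2)×2×8 + (1/2)×6×5 + (1/2)×4×2 + (1/2)×8×2 + (1/2)×8×2 = 52.0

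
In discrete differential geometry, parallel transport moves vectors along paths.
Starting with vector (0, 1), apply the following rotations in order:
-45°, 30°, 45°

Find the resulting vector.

Total rotation: (-45°) + 30° + 45° = 30°. Final vector: (-0.5000, 0.8660)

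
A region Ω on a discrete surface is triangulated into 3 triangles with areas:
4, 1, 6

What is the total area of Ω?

4 + 1 + 6 = 11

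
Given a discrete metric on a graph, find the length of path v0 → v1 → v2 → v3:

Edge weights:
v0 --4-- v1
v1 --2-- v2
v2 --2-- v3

Arc length = 4 + 2 + 2 = 8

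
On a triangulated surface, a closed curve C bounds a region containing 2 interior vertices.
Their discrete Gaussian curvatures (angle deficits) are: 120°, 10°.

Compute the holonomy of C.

Holonomy = total enclosed curvature = 120° + 10° = 130°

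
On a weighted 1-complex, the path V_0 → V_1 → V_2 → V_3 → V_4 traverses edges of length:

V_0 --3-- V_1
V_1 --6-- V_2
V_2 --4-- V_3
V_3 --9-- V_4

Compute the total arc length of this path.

Arc length = 3 + 6 + 4 + 9 = 22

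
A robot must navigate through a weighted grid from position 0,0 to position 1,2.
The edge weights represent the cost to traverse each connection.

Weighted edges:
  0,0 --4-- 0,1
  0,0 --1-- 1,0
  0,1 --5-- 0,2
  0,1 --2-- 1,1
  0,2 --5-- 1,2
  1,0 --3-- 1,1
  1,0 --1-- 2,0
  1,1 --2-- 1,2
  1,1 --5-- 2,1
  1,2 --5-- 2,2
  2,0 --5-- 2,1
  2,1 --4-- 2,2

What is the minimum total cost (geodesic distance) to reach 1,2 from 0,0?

Shortest path: 0,0 → 1,0 → 1,1 → 1,2, total weight = 6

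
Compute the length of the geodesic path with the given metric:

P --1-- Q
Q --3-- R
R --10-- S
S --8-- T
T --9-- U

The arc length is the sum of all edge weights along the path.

Arc length = 1 + 3 + 10 + 8 + 9 = 31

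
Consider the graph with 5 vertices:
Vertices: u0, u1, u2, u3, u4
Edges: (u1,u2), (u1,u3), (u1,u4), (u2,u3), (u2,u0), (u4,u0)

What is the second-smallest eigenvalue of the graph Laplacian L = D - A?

Degrees: deg(u0) = 2, deg(u1) = 3, deg(u2) = 3, deg(u3) = 2, deg(u4) = 2.
L = D − A with rows/columns ordered (u0, u1, u2, u3, u4):
  [ 2,  0, -1,  0, -1]
  [ 0,  3, -1, -1, -1]
  [-1, -1,  3, -1,  0]
  [ 0, -1, -1,  2,  0]
  [-1, -1,  0,  0,  2]
Characteristic polynomial: det(λI − L) = λ(λ² − 5λ + 5)(λ² − 7λ + 11).
Roots: λ = 0; (λ² − 5λ + 5) = 0 ⇒ λ = (5 ± √5)/2 ≈ 1.382, 3.618; (λ² − 7λ + 11) = 0 ⇒ λ = (7 ± √5)/2 ≈ 2.382, 4.618.
(Check: the roots sum (with multiplicity) to 12, matching trace L = Σdeg = 2·6 = 12.)
Laplacian eigenvalues: [0.0, 1.382, 2.382, 3.618, 4.618]. Algebraic connectivity (smallest non-zero eigenvalue) = 1.382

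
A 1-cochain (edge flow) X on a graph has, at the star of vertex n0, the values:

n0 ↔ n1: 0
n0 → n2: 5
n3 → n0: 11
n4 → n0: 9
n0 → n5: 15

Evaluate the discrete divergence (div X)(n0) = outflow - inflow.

Divergence = sum of outgoing flows = 0 + 5 + (-11) + (-9) + 15 = 0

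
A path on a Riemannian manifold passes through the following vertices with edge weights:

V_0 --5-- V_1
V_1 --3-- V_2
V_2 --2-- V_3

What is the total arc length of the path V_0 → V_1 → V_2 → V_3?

Arc length = 5 + 3 + 2 = 10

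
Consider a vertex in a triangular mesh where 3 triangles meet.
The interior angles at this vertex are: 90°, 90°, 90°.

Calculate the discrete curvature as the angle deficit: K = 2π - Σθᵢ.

Sum of angles = 270°. K = 360° - 270° = 90° = π/2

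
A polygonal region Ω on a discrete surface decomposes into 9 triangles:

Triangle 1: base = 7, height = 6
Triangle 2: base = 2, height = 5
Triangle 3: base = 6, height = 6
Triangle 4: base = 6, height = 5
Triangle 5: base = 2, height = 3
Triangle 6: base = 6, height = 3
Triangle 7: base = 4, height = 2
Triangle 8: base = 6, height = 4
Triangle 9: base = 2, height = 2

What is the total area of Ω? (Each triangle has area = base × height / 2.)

(1/2)×7×6 + (1/2)×2×5 + (1/2)×6×6 + (1/2)×6×5 + (1/2)×2×3 + (1/2)×6×3 + (1/2)×4×2 + (1/2)×6×4 + (1/2)×2×2 = 89.0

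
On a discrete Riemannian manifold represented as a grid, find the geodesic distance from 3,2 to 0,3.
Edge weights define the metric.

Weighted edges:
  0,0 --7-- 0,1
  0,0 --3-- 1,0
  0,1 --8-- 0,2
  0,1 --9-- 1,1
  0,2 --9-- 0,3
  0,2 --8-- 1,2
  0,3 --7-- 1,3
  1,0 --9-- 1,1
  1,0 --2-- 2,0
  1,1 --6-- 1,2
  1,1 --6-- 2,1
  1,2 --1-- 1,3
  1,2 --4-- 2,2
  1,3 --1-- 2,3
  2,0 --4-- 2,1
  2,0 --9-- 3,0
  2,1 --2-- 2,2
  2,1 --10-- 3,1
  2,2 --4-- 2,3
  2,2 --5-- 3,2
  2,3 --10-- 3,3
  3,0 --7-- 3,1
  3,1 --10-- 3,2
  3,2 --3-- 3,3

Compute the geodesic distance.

Shortest path: 3,2 → 2,2 → 1,2 → 1,3 → 0,3, total weight = 17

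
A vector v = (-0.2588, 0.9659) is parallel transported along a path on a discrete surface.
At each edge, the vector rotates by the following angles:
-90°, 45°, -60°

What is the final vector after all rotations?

Total rotation: (-90°) + 45° + (-60°) = -105°. Final vector: (1, 0)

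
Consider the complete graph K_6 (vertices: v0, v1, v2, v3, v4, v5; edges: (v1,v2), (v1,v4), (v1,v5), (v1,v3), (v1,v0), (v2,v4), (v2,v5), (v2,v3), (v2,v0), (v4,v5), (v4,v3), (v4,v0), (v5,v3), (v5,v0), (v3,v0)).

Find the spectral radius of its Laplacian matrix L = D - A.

For the complete graph K_n, L = nI − J (J = all-ones matrix). J has eigenvalues n (once, eigenvector 𝟙) and 0 (multiplicity n−1), so L has eigenvalues 0 (once) and n (multiplicity n−1). Here n = 6: eigenvalue 0 once and 6 with multiplicity 5.
Laplacian eigenvalues: [0.0, 6.0, 6.0, 6.0, 6.0, 6.0]. Largest eigenvalue (spectral radius) = 6.0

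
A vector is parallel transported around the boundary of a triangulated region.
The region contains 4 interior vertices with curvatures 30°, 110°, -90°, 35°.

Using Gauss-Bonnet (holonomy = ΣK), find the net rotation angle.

Holonomy = total enclosed curvature = 30° + 110° + (-90°) + 35° = 85°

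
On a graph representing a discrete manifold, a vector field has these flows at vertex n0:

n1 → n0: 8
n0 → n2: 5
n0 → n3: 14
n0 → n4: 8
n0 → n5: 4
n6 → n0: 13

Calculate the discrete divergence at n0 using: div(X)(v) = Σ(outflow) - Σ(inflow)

Divergence = sum of outgoing flows = (-8) + 5 + 14 + 8 + 4 + (-13) = 10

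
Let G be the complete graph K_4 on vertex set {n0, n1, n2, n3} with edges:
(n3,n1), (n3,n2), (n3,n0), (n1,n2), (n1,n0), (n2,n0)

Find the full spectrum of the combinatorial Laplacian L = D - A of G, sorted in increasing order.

For the complete graph K_n, L = nI − J (J = all-ones matrix). J has eigenvalues n (once, eigenvector 𝟙) and 0 (multiplicity n−1), so L has eigenvalues 0 (once) and n (multiplicity n−1). Here n = 4: eigenvalue 0 once and 4 with multiplicity 3.
Laplacian eigenvalues (increasing order): [0.0, 4.0, 4.0, 4.0]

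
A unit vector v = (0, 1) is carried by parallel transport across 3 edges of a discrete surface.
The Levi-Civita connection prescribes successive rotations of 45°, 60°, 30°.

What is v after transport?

Total rotation: 45° + 60° + 30° = 135°. Final vector: (-0.7071, -0.7071)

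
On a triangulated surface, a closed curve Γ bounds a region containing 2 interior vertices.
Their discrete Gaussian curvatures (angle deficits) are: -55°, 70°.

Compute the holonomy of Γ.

Holonomy = total enclosed curvature = (-55°) + 70° = 15°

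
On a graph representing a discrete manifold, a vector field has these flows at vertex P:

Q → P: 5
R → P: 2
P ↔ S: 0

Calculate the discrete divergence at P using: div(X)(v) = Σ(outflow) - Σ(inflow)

Divergence = sum of outgoing flows = (-5) + (-2) + 0 = -7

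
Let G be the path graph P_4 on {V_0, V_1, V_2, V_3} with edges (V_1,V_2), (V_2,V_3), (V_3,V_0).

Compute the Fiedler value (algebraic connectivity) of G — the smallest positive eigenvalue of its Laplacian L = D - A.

The path graph P_n has Laplacian eigenvalues λ_k = 2 − 2cos(kπ/n), k = 0, 1, …, n−1. Here n = 4:
k=0: 2 − 2cos(0) = 0.0; k=1: 2 − 2cos(π/4) = 0.5858; k=2: 2 − 2cos(π/2) = 2.0; k=3: 2 − 2cos(3π/4) = 3.4142.
Laplacian eigenvalues: [0.0, 0.5858, 2.0, 3.4142]. Algebraic connectivity (smallest non-zero eigenvalue) = 0.5858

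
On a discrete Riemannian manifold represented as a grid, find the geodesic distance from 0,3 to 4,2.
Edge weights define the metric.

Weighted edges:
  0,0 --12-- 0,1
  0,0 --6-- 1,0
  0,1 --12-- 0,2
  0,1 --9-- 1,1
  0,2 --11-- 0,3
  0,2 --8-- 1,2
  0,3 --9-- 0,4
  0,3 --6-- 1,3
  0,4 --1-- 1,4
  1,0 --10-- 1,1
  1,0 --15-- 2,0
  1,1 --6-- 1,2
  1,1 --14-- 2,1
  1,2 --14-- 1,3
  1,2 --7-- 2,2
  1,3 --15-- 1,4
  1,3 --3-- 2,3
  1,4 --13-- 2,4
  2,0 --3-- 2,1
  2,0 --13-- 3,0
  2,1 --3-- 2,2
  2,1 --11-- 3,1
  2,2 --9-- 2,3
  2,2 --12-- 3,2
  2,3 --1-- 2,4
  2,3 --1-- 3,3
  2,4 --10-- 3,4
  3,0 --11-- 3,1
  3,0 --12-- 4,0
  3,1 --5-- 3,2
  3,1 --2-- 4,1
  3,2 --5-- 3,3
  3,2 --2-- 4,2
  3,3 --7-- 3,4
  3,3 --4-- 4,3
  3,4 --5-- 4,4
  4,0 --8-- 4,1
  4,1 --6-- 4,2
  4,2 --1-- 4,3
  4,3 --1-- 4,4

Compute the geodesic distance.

Shortest path: 0,3 → 1,3 → 2,3 → 3,3 → 4,3 → 4,2, total weight = 15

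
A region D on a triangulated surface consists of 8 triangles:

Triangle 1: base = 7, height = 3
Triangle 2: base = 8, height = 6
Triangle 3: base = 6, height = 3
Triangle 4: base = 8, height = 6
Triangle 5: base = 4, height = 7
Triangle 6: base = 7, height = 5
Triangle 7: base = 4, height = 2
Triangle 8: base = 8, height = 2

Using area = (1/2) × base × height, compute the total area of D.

(1/2)×7×3 + (1/2)×8×6 + (1/2)×6×3 + (1/2)×8×6 + (1/2)×4×7 + (1/2)×7×5 + (1/2)×4×2 + (1/2)×8×2 = 111.0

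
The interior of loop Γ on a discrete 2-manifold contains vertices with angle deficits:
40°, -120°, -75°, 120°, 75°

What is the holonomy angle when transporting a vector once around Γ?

Holonomy = total enclosed curvature = 40° + (-120°) + (-75°) + 120° + 75° = 40°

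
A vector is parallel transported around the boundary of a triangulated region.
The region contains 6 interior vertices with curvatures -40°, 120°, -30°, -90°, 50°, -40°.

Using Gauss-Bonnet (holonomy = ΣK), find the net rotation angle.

Holonomy = total enclosed curvature = (-40°) + 120° + (-30°) + (-90°) + 50° + (-40°) = -30°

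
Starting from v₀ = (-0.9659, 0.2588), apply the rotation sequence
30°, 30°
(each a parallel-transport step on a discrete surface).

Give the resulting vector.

Total rotation: 30° + 30° = 60°. Final vector: (-0.7071, -0.7071)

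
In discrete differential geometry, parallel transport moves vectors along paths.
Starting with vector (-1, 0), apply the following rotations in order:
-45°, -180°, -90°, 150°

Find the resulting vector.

Total rotation: (-45°) + (-180°) + (-90°) + 150° = -165°. Final vector: (0.9659, 0.2588)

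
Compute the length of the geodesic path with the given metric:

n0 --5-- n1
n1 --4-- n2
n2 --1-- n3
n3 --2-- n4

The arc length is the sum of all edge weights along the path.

Arc length = 5 + 4 + 1 + 2 = 12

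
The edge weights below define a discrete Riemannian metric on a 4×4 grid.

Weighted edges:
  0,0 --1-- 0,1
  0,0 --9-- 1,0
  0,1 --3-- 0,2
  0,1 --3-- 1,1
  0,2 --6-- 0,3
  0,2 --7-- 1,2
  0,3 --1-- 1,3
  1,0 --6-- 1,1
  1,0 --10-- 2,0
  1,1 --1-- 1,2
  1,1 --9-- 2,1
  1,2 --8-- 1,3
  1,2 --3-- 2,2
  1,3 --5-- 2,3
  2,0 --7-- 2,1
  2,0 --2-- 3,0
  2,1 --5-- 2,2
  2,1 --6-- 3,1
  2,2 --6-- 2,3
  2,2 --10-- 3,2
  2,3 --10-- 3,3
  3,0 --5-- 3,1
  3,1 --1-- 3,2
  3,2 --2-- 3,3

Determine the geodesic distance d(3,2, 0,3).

Shortest path: 3,2 → 3,3 → 2,3 → 1,3 → 0,3, total weight = 18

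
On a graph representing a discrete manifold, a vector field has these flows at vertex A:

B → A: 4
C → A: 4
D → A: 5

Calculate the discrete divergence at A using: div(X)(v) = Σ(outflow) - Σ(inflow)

Divergence = sum of outgoing flows = (-4) + (-4) + (-5) = -13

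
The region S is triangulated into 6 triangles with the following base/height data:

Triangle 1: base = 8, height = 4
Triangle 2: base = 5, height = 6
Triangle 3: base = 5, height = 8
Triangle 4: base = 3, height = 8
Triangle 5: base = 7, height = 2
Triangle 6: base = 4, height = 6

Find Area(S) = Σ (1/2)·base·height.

(1/2)×8×4 + (1/2)×5×6 + (1/2)×5×8 + (1/2)×3×8 + (1/2)×7×2 + (1/2)×4×6 = 82.0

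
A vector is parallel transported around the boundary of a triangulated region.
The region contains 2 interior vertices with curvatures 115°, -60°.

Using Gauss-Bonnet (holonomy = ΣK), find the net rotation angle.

Holonomy = total enclosed curvature = 115° + (-60°) = 55°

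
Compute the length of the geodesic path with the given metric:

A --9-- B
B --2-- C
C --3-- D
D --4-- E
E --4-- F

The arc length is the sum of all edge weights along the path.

Arc length = 9 + 2 + 3 + 4 + 4 = 22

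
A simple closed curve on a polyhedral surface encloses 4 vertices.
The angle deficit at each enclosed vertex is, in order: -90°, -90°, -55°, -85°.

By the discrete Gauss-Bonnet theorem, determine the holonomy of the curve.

Holonomy = total enclosed curvature = (-90°) + (-90°) + (-55°) + (-85°) = -320°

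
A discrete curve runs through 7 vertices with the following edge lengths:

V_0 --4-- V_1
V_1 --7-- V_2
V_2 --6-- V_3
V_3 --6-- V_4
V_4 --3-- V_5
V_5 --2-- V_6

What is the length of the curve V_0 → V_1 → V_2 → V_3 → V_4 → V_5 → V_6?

Arc length = 4 + 7 + 6 + 6 + 3 + 2 = 28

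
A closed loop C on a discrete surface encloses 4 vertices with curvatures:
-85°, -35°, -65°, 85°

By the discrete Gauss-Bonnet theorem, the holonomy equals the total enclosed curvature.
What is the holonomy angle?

Holonomy = total enclosed curvature = (-85°) + (-35°) + (-65°) + 85° = -100°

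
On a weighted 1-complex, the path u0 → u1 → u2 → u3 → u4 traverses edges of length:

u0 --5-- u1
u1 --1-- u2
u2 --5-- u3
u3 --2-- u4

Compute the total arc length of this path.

Arc length = 5 + 1 + 5 + 2 = 13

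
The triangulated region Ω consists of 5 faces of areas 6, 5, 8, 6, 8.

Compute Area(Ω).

6 + 5 + 8 + 6 + 8 = 33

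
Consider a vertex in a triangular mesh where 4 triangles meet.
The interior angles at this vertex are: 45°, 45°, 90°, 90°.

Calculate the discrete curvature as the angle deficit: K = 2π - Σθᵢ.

Sum of angles = 270°. K = 360° - 270° = 90°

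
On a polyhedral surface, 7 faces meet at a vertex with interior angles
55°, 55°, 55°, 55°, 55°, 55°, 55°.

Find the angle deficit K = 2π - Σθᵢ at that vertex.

Sum of angles = 385°. K = 360° - 385° = -25°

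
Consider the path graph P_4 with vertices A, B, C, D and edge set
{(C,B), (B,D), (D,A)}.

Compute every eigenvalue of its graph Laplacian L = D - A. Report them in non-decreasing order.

The path graph P_n has Laplacian eigenvalues λ_k = 2 − 2cos(kπ/n), k = 0, 1, …, n−1. Here n = 4:
k=0: 2 − 2cos(0) = 0.0; k=1: 2 − 2cos(π/4) = 0.5858; k=2: 2 − 2cos(π/2) = 2.0; k=3: 2 − 2cos(3π/4) = 3.4142.
Laplacian eigenvalues (increasing order): [0.0, 0.5858, 2.0, 3.4142]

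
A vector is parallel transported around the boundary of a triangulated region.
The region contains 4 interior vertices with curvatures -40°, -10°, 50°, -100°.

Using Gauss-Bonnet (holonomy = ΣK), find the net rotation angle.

Holonomy = total enclosed curvature = (-40°) + (-10°) + 50° + (-100°) = -100°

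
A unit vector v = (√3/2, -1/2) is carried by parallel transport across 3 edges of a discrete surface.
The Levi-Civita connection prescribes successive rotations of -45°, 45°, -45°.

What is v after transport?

Total rotation: (-45°) + 45° + (-45°) = -45°. Final vector: (0.2588, -0.9659)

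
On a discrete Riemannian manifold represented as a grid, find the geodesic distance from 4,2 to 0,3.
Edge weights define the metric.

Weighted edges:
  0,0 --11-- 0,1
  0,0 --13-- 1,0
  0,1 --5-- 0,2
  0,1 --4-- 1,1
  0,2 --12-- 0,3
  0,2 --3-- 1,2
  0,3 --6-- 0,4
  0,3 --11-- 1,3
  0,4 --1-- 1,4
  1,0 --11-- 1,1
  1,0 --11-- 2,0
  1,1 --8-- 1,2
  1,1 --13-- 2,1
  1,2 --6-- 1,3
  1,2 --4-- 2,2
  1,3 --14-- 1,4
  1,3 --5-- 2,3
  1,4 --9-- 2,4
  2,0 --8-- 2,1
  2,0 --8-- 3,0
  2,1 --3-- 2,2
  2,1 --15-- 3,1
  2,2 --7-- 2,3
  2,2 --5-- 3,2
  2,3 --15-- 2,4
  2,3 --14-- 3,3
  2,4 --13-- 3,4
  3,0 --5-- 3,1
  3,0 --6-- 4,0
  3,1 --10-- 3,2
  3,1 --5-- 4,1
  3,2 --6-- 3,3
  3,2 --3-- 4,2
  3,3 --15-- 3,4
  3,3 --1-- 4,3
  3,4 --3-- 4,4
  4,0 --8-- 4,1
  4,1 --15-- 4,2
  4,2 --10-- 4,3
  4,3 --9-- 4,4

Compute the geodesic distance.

Shortest path: 4,2 → 3,2 → 2,2 → 1,2 → 0,2 → 0,3, total weight = 27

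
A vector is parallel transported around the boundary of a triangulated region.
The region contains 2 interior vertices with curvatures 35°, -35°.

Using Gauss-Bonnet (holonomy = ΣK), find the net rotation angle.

Holonomy = total enclosed curvature = 35° + (-35°) = 0°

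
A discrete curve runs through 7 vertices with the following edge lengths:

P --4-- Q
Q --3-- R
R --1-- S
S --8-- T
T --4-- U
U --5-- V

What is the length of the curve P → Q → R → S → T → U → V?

Arc length = 4 + 3 + 1 + 8 + 4 + 5 = 25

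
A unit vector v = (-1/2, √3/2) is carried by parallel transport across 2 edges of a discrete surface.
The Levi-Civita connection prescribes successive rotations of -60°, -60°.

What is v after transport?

Total rotation: (-60°) + (-60°) = -120°. Final vector: (1, 0)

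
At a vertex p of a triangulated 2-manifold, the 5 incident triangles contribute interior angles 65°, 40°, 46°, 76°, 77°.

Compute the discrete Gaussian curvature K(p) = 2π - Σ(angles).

Sum of angles = 304°. K = 360° - 304° = 56° = 14π/45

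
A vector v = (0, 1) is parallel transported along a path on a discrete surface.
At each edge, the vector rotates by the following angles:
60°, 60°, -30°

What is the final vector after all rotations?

Total rotation: 60° + 60° + (-30°) = 90°. Final vector: (-1, 0)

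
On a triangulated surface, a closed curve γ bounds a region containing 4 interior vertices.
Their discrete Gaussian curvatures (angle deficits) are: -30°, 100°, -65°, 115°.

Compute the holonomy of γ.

Holonomy = total enclosed curvature = (-30°) + 100° + (-65°) + 115° = 120°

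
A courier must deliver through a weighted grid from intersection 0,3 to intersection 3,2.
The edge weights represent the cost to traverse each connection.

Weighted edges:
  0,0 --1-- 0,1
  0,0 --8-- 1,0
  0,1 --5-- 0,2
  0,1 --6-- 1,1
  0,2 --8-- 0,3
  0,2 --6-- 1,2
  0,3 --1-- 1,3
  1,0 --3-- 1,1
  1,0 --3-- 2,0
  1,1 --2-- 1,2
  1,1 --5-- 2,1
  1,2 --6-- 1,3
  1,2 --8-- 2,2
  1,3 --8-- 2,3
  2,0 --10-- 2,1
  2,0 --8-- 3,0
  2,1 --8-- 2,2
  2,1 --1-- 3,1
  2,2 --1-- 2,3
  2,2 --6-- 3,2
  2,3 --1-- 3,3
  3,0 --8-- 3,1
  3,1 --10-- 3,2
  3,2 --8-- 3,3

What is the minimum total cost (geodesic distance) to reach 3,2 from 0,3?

Shortest path: 0,3 → 1,3 → 2,3 → 2,2 → 3,2, total weight = 16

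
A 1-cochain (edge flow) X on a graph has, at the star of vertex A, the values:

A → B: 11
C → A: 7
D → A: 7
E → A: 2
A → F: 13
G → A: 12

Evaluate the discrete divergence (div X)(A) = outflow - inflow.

Divergence = sum of outgoing flows = 11 + (-7) + (-7) + (-2) + 13 + (-12) = -4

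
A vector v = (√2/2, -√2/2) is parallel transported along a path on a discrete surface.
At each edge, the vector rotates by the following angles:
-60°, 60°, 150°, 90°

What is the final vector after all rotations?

Total rotation: (-60°) + 60° + 150° + 90° = 240° ≡ -120° (mod 360°). Final vector: (-0.9659, -0.2588)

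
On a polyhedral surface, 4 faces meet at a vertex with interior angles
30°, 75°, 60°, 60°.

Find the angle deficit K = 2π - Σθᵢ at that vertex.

Sum of angles = 225°. K = 360° - 225° = 135° = 3π/4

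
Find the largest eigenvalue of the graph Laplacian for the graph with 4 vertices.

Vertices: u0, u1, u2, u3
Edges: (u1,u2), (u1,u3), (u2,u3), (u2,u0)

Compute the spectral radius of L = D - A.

Degrees: deg(u0) = 1, deg(u1) = 2, deg(u2) = 3, deg(u3) = 2.
L = D − A with rows/columns ordered (u0, u1, u2, u3):
  [ 1,  0, -1,  0]
  [ 0,  2, -1, -1]
  [-1, -1,  3, -1]
  [ 0, -1, -1,  2]
Characteristic polynomial: det(λI − L) = λ(λ − 1)(λ − 3)(λ − 4).
Roots: λ = 0; (λ − 1) = 0 ⇒ λ = 1; (λ − 3) = 0 ⇒ λ = 3; (λ − 4) = 0 ⇒ λ = 4.
(Check: the roots sum (with multiplicity) to 8, matching trace L = Σdeg = 2·4 = 8.)
Laplacian eigenvalues: [0.0, 1.0, 3.0, 4.0]. Largest eigenvalue (spectral radius) = 4.0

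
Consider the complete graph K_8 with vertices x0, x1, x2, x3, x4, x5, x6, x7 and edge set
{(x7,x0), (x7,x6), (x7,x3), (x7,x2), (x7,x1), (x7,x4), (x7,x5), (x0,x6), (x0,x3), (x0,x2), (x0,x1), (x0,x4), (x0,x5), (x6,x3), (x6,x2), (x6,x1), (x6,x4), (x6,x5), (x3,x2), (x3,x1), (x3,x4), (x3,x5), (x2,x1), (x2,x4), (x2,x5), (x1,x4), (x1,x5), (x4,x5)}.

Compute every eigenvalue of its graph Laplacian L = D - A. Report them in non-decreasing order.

For the complete graph K_n, L = nI − J (J = all-ones matrix). J has eigenvalues n (once, eigenvector 𝟙) and 0 (multiplicity n−1), so L has eigenvalues 0 (once) and n (multiplicity n−1). Here n = 8: eigenvalue 0 once and 8 with multiplicity 7.
Laplacian eigenvalues (increasing order): [0.0, 8.0, 8.0, 8.0, 8.0, 8.0, 8.0, 8.0]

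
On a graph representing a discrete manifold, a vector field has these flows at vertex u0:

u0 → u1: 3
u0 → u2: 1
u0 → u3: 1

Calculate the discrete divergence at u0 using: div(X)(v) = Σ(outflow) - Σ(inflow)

Divergence = sum of outgoing flows = 3 + 1 + 1 = 5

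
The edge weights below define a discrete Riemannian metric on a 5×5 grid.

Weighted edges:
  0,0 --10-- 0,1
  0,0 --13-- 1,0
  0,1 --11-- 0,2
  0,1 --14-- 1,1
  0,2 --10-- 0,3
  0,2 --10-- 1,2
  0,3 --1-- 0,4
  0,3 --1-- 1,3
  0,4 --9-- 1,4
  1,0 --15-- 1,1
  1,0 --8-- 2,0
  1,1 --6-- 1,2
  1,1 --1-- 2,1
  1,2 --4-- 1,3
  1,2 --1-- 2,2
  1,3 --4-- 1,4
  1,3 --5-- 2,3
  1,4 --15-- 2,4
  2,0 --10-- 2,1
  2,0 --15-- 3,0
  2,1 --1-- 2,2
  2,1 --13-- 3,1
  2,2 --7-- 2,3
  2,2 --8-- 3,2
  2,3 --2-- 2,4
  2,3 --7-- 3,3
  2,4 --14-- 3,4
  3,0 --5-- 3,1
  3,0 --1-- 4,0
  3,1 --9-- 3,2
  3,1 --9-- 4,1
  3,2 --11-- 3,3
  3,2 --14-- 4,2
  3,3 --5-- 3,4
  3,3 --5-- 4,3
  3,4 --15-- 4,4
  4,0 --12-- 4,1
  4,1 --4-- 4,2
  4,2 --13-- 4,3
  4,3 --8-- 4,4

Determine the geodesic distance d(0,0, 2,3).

Shortest path: 0,0 → 0,1 → 1,1 → 2,1 → 2,2 → 2,3, total weight = 33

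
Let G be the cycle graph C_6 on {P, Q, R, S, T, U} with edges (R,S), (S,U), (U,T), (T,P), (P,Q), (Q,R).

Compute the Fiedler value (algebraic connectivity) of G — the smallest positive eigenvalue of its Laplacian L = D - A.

The cycle graph C_n has Laplacian eigenvalues λ_k = 2 − 2cos(2πk/n), k = 0, 1, …, n−1. Here n = 6:
k=0: 2 − 2cos(0) = 0.0; k=1: 2 − 2cos(π/3) = 1.0; k=2: 2 − 2cos(2π/3) = 3.0; k=3: 2 − 2cos(π) = 4.0; k=4: 2 − 2cos(4π/3) = 3.0; k=5: 2 − 2cos(5π/3) = 1.0.
Laplacian eigenvalues: [0.0, 1.0, 1.0, 3.0, 3.0, 4.0]. Algebraic connectivity (smallest non-zero eigenvalue) = 1.0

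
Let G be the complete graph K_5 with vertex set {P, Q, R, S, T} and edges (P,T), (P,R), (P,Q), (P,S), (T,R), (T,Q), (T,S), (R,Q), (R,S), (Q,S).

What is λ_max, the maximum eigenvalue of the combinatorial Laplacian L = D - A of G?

For the complete graph K_n, L = nI − J (J = all-ones matrix). J has eigenvalues n (once, eigenvector 𝟙) and 0 (multiplicity n−1), so L has eigenvalues 0 (once) and n (multiplicity n−1). Here n = 5: eigenvalue 0 once and 5 with multiplicity 4.
Laplacian eigenvalues: [0.0, 5.0, 5.0, 5.0, 5.0]. Largest eigenvalue (spectral radius) = 5.0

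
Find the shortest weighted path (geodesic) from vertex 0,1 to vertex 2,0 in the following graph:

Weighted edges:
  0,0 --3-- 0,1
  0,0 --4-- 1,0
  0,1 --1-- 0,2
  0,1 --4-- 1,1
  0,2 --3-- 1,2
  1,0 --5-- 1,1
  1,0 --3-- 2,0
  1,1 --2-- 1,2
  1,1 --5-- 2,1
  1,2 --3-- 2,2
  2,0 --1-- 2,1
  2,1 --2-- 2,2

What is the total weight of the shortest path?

Shortest path: 0,1 → 0,0 → 1,0 → 2,0, total weight = 10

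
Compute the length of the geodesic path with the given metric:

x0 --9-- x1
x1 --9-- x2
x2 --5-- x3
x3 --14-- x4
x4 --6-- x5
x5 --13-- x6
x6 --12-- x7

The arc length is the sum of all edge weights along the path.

Arc length = 9 + 9 + 5 + 14 + 6 + 13 + 12 = 68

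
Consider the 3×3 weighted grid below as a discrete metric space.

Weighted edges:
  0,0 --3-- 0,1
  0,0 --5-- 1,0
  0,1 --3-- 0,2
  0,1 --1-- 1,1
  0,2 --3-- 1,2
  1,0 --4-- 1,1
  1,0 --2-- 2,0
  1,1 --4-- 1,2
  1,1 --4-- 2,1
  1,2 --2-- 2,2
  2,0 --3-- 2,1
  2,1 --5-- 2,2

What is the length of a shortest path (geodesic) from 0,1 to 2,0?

Shortest path: 0,1 → 1,1 → 1,0 → 2,0, total weight = 7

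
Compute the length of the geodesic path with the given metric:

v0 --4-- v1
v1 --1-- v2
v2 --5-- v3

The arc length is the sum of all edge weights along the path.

Arc length = 4 + 1 + 5 = 10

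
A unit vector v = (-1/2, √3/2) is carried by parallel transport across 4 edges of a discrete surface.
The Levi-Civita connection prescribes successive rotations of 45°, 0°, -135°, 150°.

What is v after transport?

Total rotation: 45° + 0° + (-135°) + 150° = 60°. Final vector: (-1, 0)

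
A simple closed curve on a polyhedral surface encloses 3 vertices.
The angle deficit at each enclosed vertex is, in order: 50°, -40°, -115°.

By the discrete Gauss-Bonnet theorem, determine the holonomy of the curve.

Holonomy = total enclosed curvature = 50° + (-40°) + (-115°) = -105°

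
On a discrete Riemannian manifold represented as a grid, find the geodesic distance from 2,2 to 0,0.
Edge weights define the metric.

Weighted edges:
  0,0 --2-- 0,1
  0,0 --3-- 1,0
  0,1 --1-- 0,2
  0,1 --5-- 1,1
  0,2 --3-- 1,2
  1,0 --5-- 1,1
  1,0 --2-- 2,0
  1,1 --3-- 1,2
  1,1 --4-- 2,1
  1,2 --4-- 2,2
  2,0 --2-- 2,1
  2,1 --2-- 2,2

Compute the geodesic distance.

Shortest path: 2,2 → 2,1 → 2,0 → 1,0 → 0,0, total weight = 9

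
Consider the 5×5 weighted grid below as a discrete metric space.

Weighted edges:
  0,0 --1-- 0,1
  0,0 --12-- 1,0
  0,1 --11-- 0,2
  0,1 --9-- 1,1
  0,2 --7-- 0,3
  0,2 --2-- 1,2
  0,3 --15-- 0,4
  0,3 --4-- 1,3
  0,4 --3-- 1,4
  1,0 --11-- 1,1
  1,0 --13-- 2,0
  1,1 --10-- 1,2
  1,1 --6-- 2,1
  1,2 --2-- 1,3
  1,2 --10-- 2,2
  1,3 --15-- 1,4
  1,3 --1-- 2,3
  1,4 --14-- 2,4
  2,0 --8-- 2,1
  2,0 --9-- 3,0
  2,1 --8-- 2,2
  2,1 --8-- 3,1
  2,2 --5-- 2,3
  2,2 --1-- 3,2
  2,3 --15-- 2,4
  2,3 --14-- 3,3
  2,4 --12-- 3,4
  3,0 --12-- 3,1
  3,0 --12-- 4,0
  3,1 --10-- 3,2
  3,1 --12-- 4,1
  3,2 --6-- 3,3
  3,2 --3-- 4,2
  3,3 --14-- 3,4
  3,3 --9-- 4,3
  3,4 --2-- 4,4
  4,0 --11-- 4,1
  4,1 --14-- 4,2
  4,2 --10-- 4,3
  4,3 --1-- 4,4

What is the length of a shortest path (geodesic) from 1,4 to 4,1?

Shortest path: 1,4 → 1,3 → 2,3 → 2,2 → 3,2 → 4,2 → 4,1, total weight = 39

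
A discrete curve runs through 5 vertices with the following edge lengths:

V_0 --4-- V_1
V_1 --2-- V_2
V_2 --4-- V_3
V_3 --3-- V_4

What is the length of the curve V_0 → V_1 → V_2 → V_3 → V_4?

Arc length = 4 + 2 + 4 + 3 = 13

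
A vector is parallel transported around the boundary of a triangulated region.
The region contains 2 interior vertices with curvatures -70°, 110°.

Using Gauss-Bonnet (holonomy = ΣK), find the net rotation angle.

Holonomy = total enclosed curvature = (-70°) + 110° = 40°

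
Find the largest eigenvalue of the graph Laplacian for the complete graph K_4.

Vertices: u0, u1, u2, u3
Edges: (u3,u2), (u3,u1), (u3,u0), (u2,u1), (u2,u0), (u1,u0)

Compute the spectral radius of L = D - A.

For the complete graph K_n, L = nI − J (J = all-ones matrix). J has eigenvalues n (once, eigenvector 𝟙) and 0 (multiplicity n−1), so L has eigenvalues 0 (once) and n (multiplicity n−1). Here n = 4: eigenvalue 0 once and 4 with multiplicity 3.
Laplacian eigenvalues: [0.0, 4.0, 4.0, 4.0]. Largest eigenvalue (spectral radius) = 4.0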